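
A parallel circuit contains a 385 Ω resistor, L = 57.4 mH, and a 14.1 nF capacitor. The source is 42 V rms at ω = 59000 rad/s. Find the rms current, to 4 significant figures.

111.4 mA

X_L = ωL = 3387 Ω
X_C = 1/(ωC) = 1202 Ω
Parallel: admittances add. Y = 1/R + 1/(jωL) + jωC
Y = (0.002597 + j0.0005366) S
|Y| = 0.002652 S → |Z| = 1/|Y| = 377.0 Ω, ∠Z = −∠Y = -11.67°
I = V/|Z| = 42/377.0 = 111.4 mA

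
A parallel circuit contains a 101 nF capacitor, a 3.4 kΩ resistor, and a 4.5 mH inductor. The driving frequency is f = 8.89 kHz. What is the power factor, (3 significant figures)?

0.174

ω = 2πf = 55860 rad/s
X_L = ωL = 251 Ω
X_C = 1/(ωC) = 177 Ω
Parallel: admittances add. Y = 1/R + 1/(jωL) + jωC
Y = (0.000294 + j0.00166) S
|Y| = 0.00169 S → |Z| = 1/|Y| = 592 Ω, ∠Z = −∠Y = -80.0°
cos φ = cos(-80.0°) = 0.174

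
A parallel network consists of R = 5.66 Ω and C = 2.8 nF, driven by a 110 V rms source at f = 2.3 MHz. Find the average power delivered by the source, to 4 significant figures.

2.138 kW

ω = 2πf = 1.445e+07 rad/s
X_C = 1/(ωC) = 24.71 Ω
Parallel: admittances add. Y = 1/R + jωC
Y = (0.1767 + j0.04046) S
|Y| = 0.1813 S → |Z| = 1/|Y| = 5.517 Ω, ∠Z = −∠Y = -12.90°
I = V/|Z| = 19.94 A
P = VI cos φ = 110 × 19.94 × cos(-12.90°) = 2.138 kW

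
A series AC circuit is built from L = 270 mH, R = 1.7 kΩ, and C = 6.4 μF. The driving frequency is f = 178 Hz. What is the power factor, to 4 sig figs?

ω = 2πf = 1118 rad/s
X_L = ωL = 302.0 Ω
X_C = 1/(ωC) = 139.7 Ω
Net reactance X = X_L − X_C = 162.3 Ω
Z = 1700 + j162.3 Ω
|Z| = √(1700² + 162.3²) = 1708 Ω
∠Z = arctan(162.3/1700) = 5.452°
cos φ = cos(5.452°) = 0.9955

0.9955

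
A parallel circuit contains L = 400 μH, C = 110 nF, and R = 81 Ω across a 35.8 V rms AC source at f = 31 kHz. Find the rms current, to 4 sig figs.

ω = 2πf = 194800 rad/s
X_L = ωL = 77.91 Ω
X_C = 1/(ωC) = 46.67 Ω
Parallel: admittances add. Y = 1/R + 1/(jωL) + jωC
Y = (0.01235 + j0.008591) S
|Y| = 0.01504 S → |Z| = 1/|Y| = 66.49 Ω, ∠Z = −∠Y = -34.83°
I = V/|Z| = 35.8/66.49 = 538.4 mA

538.4 mA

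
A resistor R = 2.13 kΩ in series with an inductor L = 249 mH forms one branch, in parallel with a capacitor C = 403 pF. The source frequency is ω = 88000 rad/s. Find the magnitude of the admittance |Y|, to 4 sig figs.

10.69 μS

X_L = ωL = 21910 Ω
X_C = 1/(ωC) = 28200 Ω
Branch 1 (R+jX_L): Z₁ = 2130 + j21910 Ω, |Z₁| = 22020 Ω
Branch 2 (−jX_C): Z₂ = −j28200 Ω
Parallel: Z = Z₁Z₂/(Z₁+Z₂), |Z| = 93540 Ω, ∠Z = 65.73°
|Y| = 1/|Z| = 10.69 μS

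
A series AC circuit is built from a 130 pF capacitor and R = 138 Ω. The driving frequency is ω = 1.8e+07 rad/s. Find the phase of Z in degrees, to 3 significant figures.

X_C = 1/(ωC) = 427 Ω
Z = 138 − j427 Ω
|Z| = √(138² + 427²) = 449 Ω
∠Z = arctan(-427/138) = -72.1°

-72.1°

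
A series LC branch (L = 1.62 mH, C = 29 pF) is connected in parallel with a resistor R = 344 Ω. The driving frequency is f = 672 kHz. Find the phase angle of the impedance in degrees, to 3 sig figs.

-14.5°

ω = 2πf = 4.222e+06 rad/s
X_L = ωL = 6840 Ω
X_C = 1/(ωC) = 8170 Ω
Branch 1: Z₁ = R = 344 Ω
Branch 2 (series LC): Z₂ = j(X_L − X_C) = −j1330 Ω
Parallel: Z = Z₁Z₂/(Z₁+Z₂), |Z| = 333 Ω, ∠Z = -14.5°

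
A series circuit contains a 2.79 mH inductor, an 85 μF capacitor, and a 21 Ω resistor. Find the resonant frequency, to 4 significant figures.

ω₀ = 1/√(LC) = 1/√(0.00279 × 8.5e-05) = 2053 rad/s
f₀ = ω₀/(2π) = 326.8 Hz

326.8 Hz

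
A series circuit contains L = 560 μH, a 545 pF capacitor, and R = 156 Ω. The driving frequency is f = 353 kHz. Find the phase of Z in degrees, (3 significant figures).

ω = 2πf = 2.218e+06 rad/s
X_L = ωL = 1240 Ω
X_C = 1/(ωC) = 827 Ω
Net reactance X = X_L − X_C = 415 Ω
Z = 156 + j415 Ω
|Z| = √(156² + 415²) = 443 Ω
∠Z = arctan(415/156) = 69.4°

69.4°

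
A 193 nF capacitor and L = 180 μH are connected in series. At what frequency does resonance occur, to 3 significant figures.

ω₀ = 1/√(LC) = 1/√(0.00018 × 1.93e-07) = 169700 rad/s
f₀ = ω₀/(2π) = 27.0 kHz

27.0 kHz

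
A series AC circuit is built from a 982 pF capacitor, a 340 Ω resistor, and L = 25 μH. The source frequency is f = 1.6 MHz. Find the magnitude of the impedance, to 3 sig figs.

372 Ω

ω = 2πf = 1.005e+07 rad/s
X_L = ωL = 251 Ω
X_C = 1/(ωC) = 101 Ω
Net reactance X = X_L − X_C = 150 Ω
Z = 340 + j150 Ω
|Z| = √(340² + 150²) = 372 Ω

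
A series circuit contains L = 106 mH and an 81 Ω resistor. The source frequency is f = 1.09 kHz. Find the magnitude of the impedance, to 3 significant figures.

ω = 2πf = 6849 rad/s
X_L = ωL = 726 Ω
Z = 81.0 + j726 Ω
|Z| = √(81.0² + 726²) = 730 Ω

730 Ω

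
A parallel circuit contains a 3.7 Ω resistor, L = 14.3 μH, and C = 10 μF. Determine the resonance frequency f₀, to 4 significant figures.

ω₀ = 1/√(LC) = 1/√(1.43e-05 × 1e-05) = 83620 rad/s
f₀ = ω₀/(2π) = 13.31 kHz

13.31 kHz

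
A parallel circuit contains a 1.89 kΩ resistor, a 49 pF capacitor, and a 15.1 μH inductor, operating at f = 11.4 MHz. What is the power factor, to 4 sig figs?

ω = 2πf = 7.163e+07 rad/s
X_L = ωL = 1082 Ω
X_C = 1/(ωC) = 284.9 Ω
Parallel: admittances add. Y = 1/R + 1/(jωL) + jωC
Y = (0.0005291 + j0.002585) S
|Y| = 0.002639 S → |Z| = 1/|Y| = 379.0 Ω, ∠Z = −∠Y = -78.43°
cos φ = cos(-78.43°) = 0.2005

0.2005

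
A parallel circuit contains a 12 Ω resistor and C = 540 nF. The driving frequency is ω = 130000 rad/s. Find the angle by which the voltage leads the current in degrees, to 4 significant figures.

-40.11°

X_C = 1/(ωC) = 14.25 Ω
Parallel: admittances add. Y = 1/R + jωC
Y = (0.08333 + j0.07020) S
|Y| = 0.1090 S → |Z| = 1/|Y| = 9.178 Ω, ∠Z = −∠Y = -40.11°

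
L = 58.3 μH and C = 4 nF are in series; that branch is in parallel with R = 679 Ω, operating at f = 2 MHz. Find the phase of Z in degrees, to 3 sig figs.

43.6°

ω = 2πf = 1.257e+07 rad/s
X_L = ωL = 733 Ω
X_C = 1/(ωC) = 19.9 Ω
Branch 1: Z₁ = R = 679 Ω
Branch 2 (series LC): Z₂ = j(X_L − X_C) = j713 Ω
Parallel: Z = Z₁Z₂/(Z₁+Z₂), |Z| = 492 Ω, ∠Z = 43.6°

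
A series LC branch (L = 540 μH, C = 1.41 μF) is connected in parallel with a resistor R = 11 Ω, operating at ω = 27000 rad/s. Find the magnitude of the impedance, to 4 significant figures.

8.010 Ω

X_L = ωL = 14.58 Ω
X_C = 1/(ωC) = 26.27 Ω
Branch 1: Z₁ = R = 11.00 Ω
Branch 2 (series LC): Z₂ = j(X_L − X_C) = −j11.69 Ω
Parallel: Z = Z₁Z₂/(Z₁+Z₂), |Z| = 8.010 Ω, ∠Z = -43.26°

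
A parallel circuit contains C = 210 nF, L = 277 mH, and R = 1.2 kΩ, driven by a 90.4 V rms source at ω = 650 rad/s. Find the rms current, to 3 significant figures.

X_L = ωL = 180 Ω
X_C = 1/(ωC) = 7330 Ω
Parallel: admittances add. Y = 1/R + 1/(jωL) + jωC
Y = (0.000833 − j0.00542) S
|Y| = 0.00548 S → |Z| = 1/|Y| = 182 Ω, ∠Z = −∠Y = 81.3°
I = V/|Z| = 90.4/182 = 496 mA

496 mA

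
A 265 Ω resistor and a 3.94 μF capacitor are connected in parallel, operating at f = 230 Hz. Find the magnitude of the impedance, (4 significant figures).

ω = 2πf = 1445 rad/s
X_C = 1/(ωC) = 175.6 Ω
Parallel: admittances add. Y = 1/R + jωC
Y = (0.003774 + j0.005694) S
|Y| = 0.006831 S → |Z| = 1/|Y| = 146.4 Ω, ∠Z = −∠Y = -56.47°

146.4 Ω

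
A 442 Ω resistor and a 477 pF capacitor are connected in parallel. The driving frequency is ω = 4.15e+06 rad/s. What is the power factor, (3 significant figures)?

0.753

X_C = 1/(ωC) = 505 Ω
Parallel: admittances add. Y = 1/R + jωC
Y = (0.00226 + j0.00198) S
|Y| = 0.00301 S → |Z| = 1/|Y| = 333 Ω, ∠Z = −∠Y = -41.2°
cos φ = cos(-41.2°) = 0.753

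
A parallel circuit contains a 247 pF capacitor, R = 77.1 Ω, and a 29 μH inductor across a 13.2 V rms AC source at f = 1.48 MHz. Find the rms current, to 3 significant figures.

172 mA

ω = 2πf = 9.299e+06 rad/s
X_L = ωL = 270 Ω
X_C = 1/(ωC) = 435 Ω
Parallel: admittances add. Y = 1/R + 1/(jωL) + jωC
Y = (0.0130 − j0.00141) S
|Y| = 0.0130 S → |Z| = 1/|Y| = 76.6 Ω, ∠Z = −∠Y = 6.21°
I = V/|Z| = 13.2/76.6 = 172 mA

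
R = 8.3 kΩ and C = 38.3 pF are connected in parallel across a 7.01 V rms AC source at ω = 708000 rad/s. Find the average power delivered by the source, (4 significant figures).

X_C = 1/(ωC) = 36880 Ω
Parallel: admittances add. Y = 1/R + jωC
Y = (0.0001205 + j2.712e-05) S
|Y| = 0.0001235 S → |Z| = 1/|Y| = 8097 Ω, ∠Z = −∠Y = -12.68°
I = V/|Z| = 865.7 μA
P = VI cos φ = 7.01 × 0.0008657 × cos(-12.68°) = 5.920 mW

5.920 mW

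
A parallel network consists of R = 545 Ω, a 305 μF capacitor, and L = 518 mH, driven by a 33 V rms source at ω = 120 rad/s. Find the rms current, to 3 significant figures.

X_L = ωL = 62.2 Ω
X_C = 1/(ωC) = 27.3 Ω
Parallel: admittances add. Y = 1/R + 1/(jωL) + jωC
Y = (0.00183 + j0.0205) S
|Y| = 0.0206 S → |Z| = 1/|Y| = 48.6 Ω, ∠Z = −∠Y = -84.9°
I = V/|Z| = 33/48.6 = 680 mA

680 mA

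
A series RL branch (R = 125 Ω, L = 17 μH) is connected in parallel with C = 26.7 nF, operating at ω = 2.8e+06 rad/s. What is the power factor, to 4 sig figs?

0.09645

X_L = ωL = 47.60 Ω
X_C = 1/(ωC) = 13.38 Ω
Branch 1 (R+jX_L): Z₁ = 125.0 + j47.60 Ω, |Z₁| = 133.8 Ω
Branch 2 (−jX_C): Z₂ = −j13.38 Ω
Parallel: Z = Z₁Z₂/(Z₁+Z₂), |Z| = 13.81 Ω, ∠Z = -84.46°
cos φ = cos(-84.46°) = 0.09645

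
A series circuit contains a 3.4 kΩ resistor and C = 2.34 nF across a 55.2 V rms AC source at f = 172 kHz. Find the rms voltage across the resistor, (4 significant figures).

54.83 V

ω = 2πf = 1.081e+06 rad/s
X_C = 1/(ωC) = 395.4 Ω
Z = 3400 − j395.4 Ω
|Z| = √(3400² + 395.4²) = 3423 Ω
I = V/|Z| = 16.13 mA
V_R = I·|Z_R| = 0.01613 × 3400 = 54.83 V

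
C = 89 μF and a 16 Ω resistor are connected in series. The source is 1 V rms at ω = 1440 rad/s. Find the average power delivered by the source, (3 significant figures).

X_C = 1/(ωC) = 7.80 Ω
Z = 16.0 − j7.80 Ω
|Z| = √(16.0² + 7.80²) = 17.8 Ω
∠Z = arctan(-7.80/16.0) = -26.0°
I = V/|Z| = 56.2 mA
P = VI cos φ = 1 × 0.0562 × cos(-26.0°) = 50.5 mW

50.5 mW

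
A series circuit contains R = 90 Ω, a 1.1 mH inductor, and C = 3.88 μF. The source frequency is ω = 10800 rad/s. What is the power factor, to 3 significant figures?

X_L = ωL = 11.9 Ω
X_C = 1/(ωC) = 23.9 Ω
Net reactance X = X_L − X_C = -12.0 Ω
Z = 90.0 − j12.0 Ω
|Z| = √(90.0² + 12.0²) = 90.8 Ω
∠Z = arctan(-12.0/90.0) = -7.58°
cos φ = cos(-7.58°) = 0.991

0.991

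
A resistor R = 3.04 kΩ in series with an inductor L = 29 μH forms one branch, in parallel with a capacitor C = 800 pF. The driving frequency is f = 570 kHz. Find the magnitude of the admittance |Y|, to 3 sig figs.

2.87 mS

ω = 2πf = 3.581e+06 rad/s
X_L = ωL = 104 Ω
X_C = 1/(ωC) = 349 Ω
Branch 1 (R+jX_L): Z₁ = 3040 + j104 Ω, |Z₁| = 3040 Ω
Branch 2 (−jX_C): Z₂ = −j349 Ω
Parallel: Z = Z₁Z₂/(Z₁+Z₂), |Z| = 348 Ω, ∠Z = -83.4°
|Y| = 1/|Z| = 2.87 mS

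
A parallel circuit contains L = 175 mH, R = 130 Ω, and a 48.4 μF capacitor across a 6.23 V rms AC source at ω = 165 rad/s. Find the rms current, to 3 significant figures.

X_L = ωL = 28.9 Ω
X_C = 1/(ωC) = 125 Ω
Parallel: admittances add. Y = 1/R + 1/(jωL) + jωC
Y = (0.00769 − j0.0266) S
|Y| = 0.0277 S → |Z| = 1/|Y| = 36.1 Ω, ∠Z = −∠Y = 73.9°
I = V/|Z| = 6.23/36.1 = 173 mA

173 mA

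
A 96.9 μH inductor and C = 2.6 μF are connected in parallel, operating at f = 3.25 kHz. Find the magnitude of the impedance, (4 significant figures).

ω = 2πf = 20420 rad/s
X_L = ωL = 1.979 Ω
X_C = 1/(ωC) = 18.83 Ω
Parallel: admittances add. Y = 1/(jωL) + jωC
Y = (0 − j0.4523) S
|Y| = 0.4523 S → |Z| = 1/|Y| = 2.211 Ω, ∠Z = −∠Y = 90.00°

2.211 Ω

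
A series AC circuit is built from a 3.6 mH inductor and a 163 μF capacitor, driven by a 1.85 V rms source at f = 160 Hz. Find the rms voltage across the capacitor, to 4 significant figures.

ω = 2πf = 1005 rad/s
X_L = ωL = 3.619 Ω
X_C = 1/(ωC) = 6.103 Ω
Net reactance X = X_L − X_C = -2.483 Ω
Z = − j2.483 Ω
|Z| = √(0² + 2.483²) = 2.483 Ω
I = V/|Z| = 744.9 mA
V_C = I·|Z_C| = 0.7449 × 6.103 = 4.546 V

4.546 V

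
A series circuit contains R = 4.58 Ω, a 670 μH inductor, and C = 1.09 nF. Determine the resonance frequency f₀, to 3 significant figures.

ω₀ = 1/√(LC) = 1/√(0.00067 × 1.09e-09) = 1.17e+06 rad/s
f₀ = ω₀/(2π) = 186 kHz

186 kHz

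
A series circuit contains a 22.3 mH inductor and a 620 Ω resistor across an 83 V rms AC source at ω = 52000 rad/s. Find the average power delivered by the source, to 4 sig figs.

2.470 W

X_L = ωL = 1160 Ω
Z = 620.0 + j1160 Ω
|Z| = √(620.0² + 1160²) = 1315 Ω
∠Z = arctan(1160/620.0) = 61.87°
I = V/|Z| = 63.12 mA
P = VI cos φ = 83 × 0.06312 × cos(61.87°) = 2.470 W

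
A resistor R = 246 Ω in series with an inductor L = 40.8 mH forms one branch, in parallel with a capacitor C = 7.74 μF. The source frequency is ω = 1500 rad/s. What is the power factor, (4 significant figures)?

X_L = ωL = 61.20 Ω
X_C = 1/(ωC) = 86.13 Ω
Branch 1 (R+jX_L): Z₁ = 246.0 + j61.20 Ω, |Z₁| = 253.5 Ω
Branch 2 (−jX_C): Z₂ = −j86.13 Ω
Parallel: Z = Z₁Z₂/(Z₁+Z₂), |Z| = 88.31 Ω, ∠Z = -70.24°
cos φ = cos(-70.24°) = 0.3380

0.3380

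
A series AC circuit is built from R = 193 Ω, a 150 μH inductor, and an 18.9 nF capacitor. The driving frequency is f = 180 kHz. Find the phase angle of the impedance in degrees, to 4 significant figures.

ω = 2πf = 1.131e+06 rad/s
X_L = ωL = 169.6 Ω
X_C = 1/(ωC) = 46.78 Ω
Net reactance X = X_L − X_C = 122.9 Ω
Z = 193.0 + j122.9 Ω
|Z| = √(193.0² + 122.9²) = 228.8 Ω
∠Z = arctan(122.9/193.0) = 32.48°

32.48°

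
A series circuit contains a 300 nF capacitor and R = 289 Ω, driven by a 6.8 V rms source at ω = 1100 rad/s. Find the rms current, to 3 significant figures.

X_C = 1/(ωC) = 3030 Ω
Z = 289 − j3030 Ω
|Z| = √(289² + 3030²) = 3040 Ω
I = V/|Z| = 6.8/3040 = 2.23 mA

2.23 mA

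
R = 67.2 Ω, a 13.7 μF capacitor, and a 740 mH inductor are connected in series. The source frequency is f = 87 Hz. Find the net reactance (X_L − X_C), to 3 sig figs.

ω = 2πf = 546.6 rad/s
X_L = ωL = 405 Ω
X_C = 1/(ωC) = 134 Ω
X = 405 − 134 = 271 Ω

271 Ω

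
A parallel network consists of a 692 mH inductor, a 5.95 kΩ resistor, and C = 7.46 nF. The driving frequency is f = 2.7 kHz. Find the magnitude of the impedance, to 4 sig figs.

5778 Ω

ω = 2πf = 16960 rad/s
X_L = ωL = 11740 Ω
X_C = 1/(ωC) = 7902 Ω
Parallel: admittances add. Y = 1/R + 1/(jωL) + jωC
Y = (0.0001681 + j4.137e-05) S
|Y| = 0.0001731 S → |Z| = 1/|Y| = 5778 Ω, ∠Z = −∠Y = -13.83°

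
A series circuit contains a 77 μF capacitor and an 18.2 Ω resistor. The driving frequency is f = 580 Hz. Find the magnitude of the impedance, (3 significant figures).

18.5 Ω

ω = 2πf = 3644 rad/s
X_C = 1/(ωC) = 3.56 Ω
Z = 18.2 − j3.56 Ω
|Z| = √(18.2² + 3.56²) = 18.5 Ω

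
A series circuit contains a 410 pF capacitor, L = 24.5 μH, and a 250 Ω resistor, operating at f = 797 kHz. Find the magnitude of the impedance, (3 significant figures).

442 Ω

ω = 2πf = 5.008e+06 rad/s
X_L = ωL = 123 Ω
X_C = 1/(ωC) = 487 Ω
Net reactance X = X_L − X_C = -364 Ω
Z = 250 − j364 Ω
|Z| = √(250² + 364²) = 442 Ω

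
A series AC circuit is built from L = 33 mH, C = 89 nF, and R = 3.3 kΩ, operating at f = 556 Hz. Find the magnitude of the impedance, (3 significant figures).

ω = 2πf = 3493 rad/s
X_L = ωL = 115 Ω
X_C = 1/(ωC) = 3220 Ω
Net reactance X = X_L − X_C = -3100 Ω
Z = 3300 − j3100 Ω
|Z| = √(3300² + 3100²) = 4530 Ω

4530 Ω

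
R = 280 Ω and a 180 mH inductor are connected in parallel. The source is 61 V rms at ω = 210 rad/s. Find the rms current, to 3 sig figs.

X_L = ωL = 37.8 Ω
Parallel: admittances add. Y = 1/R + 1/(jωL)
Y = (0.00357 − j0.0265) S
|Y| = 0.0267 S → |Z| = 1/|Y| = 37.5 Ω, ∠Z = −∠Y = 82.3°
I = V/|Z| = 61/37.5 = 1.63 A

1.63 A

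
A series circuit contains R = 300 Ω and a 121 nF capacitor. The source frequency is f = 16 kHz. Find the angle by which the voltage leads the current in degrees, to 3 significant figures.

-15.3°

ω = 2πf = 100500 rad/s
X_C = 1/(ωC) = 82.2 Ω
Z = 300 − j82.2 Ω
|Z| = √(300² + 82.2²) = 311 Ω
∠Z = arctan(-82.2/300) = -15.3°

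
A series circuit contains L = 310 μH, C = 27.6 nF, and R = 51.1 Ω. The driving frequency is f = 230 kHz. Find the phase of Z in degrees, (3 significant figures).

ω = 2πf = 1.445e+06 rad/s
X_L = ωL = 448 Ω
X_C = 1/(ωC) = 25.1 Ω
Net reactance X = X_L − X_C = 423 Ω
Z = 51.1 + j423 Ω
|Z| = √(51.1² + 423²) = 426 Ω
∠Z = arctan(423/51.1) = 83.1°

83.1°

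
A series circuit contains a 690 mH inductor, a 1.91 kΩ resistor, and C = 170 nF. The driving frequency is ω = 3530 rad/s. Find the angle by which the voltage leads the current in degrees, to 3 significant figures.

X_L = ωL = 2440 Ω
X_C = 1/(ωC) = 1670 Ω
Net reactance X = X_L − X_C = 769 Ω
Z = 1910 + j769 Ω
|Z| = √(1910² + 769²) = 2060 Ω
∠Z = arctan(769/1910) = 21.9°

21.9°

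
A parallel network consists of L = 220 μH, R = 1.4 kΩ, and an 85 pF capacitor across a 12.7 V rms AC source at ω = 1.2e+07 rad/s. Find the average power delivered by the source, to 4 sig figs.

115.2 mW

X_L = ωL = 2640 Ω
X_C = 1/(ωC) = 980.4 Ω
Parallel: admittances add. Y = 1/R + 1/(jωL) + jωC
Y = (0.0007143 + j0.0006412) S
|Y| = 0.0009599 S → |Z| = 1/|Y| = 1042 Ω, ∠Z = −∠Y = -41.91°
I = V/|Z| = 12.19 mA
P = VI cos φ = 12.7 × 0.01219 × cos(-41.91°) = 115.2 mW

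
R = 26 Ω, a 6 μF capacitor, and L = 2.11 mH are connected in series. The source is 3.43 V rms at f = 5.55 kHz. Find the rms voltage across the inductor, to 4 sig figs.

3.431 V

ω = 2πf = 34870 rad/s
X_L = ωL = 73.58 Ω
X_C = 1/(ωC) = 4.779 Ω
Net reactance X = X_L − X_C = 68.80 Ω
Z = 26.00 + j68.80 Ω
|Z| = √(26.00² + 68.80²) = 73.55 Ω
I = V/|Z| = 46.64 mA
V_L = I·|Z_L| = 0.04664 × 73.58 = 3.431 V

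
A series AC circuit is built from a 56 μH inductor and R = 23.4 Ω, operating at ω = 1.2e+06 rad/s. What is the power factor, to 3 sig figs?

0.329

X_L = ωL = 67.2 Ω
Z = 23.4 + j67.2 Ω
|Z| = √(23.4² + 67.2²) = 71.2 Ω
∠Z = arctan(67.2/23.4) = 70.8°
cos φ = cos(70.8°) = 0.329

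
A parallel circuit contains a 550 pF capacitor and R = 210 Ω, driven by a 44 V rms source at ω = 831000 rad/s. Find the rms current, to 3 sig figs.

X_C = 1/(ωC) = 2190 Ω
Parallel: admittances add. Y = 1/R + jωC
Y = (0.00476 + j0.000457) S
|Y| = 0.00478 S → |Z| = 1/|Y| = 209 Ω, ∠Z = −∠Y = -5.48°
I = V/|Z| = 44/209 = 210 mA

210 mA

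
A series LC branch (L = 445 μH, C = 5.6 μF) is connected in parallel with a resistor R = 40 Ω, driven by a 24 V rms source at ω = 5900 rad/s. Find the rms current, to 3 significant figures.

1.06 A

X_L = ωL = 2.63 Ω
X_C = 1/(ωC) = 30.3 Ω
Branch 1: Z₁ = R = 40.0 Ω
Branch 2 (series LC): Z₂ = j(X_L − X_C) = −j27.6 Ω
Parallel: Z = Z₁Z₂/(Z₁+Z₂), |Z| = 22.7 Ω, ∠Z = -55.4°
I = V/|Z| = 24/22.7 = 1.06 A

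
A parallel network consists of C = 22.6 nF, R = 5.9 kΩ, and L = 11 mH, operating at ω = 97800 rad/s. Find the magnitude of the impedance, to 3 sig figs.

774 Ω

X_L = ωL = 1080 Ω
X_C = 1/(ωC) = 452 Ω
Parallel: admittances add. Y = 1/R + 1/(jωL) + jωC
Y = (0.000169 + j0.00128) S
|Y| = 0.00129 S → |Z| = 1/|Y| = 774 Ω, ∠Z = −∠Y = -82.5°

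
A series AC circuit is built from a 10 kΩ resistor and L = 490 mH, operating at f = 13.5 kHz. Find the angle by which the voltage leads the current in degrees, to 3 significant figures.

76.5°

ω = 2πf = 84820 rad/s
X_L = ωL = 41600 Ω
Z = 10000 + j41600 Ω
|Z| = √(10000² + 41600²) = 42700 Ω
∠Z = arctan(41600/10000) = 76.5°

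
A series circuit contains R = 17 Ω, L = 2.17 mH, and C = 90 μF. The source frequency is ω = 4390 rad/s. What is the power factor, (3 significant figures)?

0.925

X_L = ωL = 9.53 Ω
X_C = 1/(ωC) = 2.53 Ω
Net reactance X = X_L − X_C = 7.00 Ω
Z = 17.0 + j7.00 Ω
|Z| = √(17.0² + 7.00²) = 18.4 Ω
∠Z = arctan(7.00/17.0) = 22.4°
cos φ = cos(22.4°) = 0.925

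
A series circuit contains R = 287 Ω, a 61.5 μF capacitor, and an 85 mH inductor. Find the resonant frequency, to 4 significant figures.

69.61 Hz

ω₀ = 1/√(LC) = 1/√(0.085 × 6.15e-05) = 437.4 rad/s
f₀ = ω₀/(2π) = 69.61 Hz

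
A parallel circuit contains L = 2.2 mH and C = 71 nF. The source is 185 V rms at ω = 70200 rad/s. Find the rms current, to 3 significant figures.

276 mA

X_L = ωL = 154 Ω
X_C = 1/(ωC) = 201 Ω
Parallel: admittances add. Y = 1/(jωL) + jωC
Y = (0 − j0.00149) S
|Y| = 0.00149 S → |Z| = 1/|Y| = 671 Ω, ∠Z = −∠Y = 90.0°
I = V/|Z| = 185/671 = 276 mA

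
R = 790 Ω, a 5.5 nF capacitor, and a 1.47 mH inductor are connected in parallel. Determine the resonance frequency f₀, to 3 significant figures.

56.0 kHz

ω₀ = 1/√(LC) = 1/√(0.00147 × 5.5e-09) = 351700 rad/s
f₀ = ω₀/(2π) = 56.0 kHz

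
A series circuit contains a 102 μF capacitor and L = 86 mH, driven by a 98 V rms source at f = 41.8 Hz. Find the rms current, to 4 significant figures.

ω = 2πf = 262.6 rad/s
X_L = ωL = 22.59 Ω
X_C = 1/(ωC) = 37.33 Ω
Net reactance X = X_L − X_C = -14.74 Ω
Z = − j14.74 Ω
|Z| = √(0² + 14.74²) = 14.74 Ω
I = V/|Z| = 98/14.74 = 6.648 A

6.648 A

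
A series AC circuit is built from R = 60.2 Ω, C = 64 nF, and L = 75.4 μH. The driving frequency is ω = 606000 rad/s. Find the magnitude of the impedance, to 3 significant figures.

X_L = ωL = 45.7 Ω
X_C = 1/(ωC) = 25.8 Ω
Net reactance X = X_L − X_C = 19.9 Ω
Z = 60.2 + j19.9 Ω
|Z| = √(60.2² + 19.9²) = 63.4 Ω

63.4 Ω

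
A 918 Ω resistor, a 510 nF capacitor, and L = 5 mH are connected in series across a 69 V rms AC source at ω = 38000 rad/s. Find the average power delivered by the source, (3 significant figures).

5.07 W

X_L = ωL = 190 Ω
X_C = 1/(ωC) = 51.6 Ω
Net reactance X = X_L − X_C = 138 Ω
Z = 918 + j138 Ω
|Z| = √(918² + 138²) = 928 Ω
∠Z = arctan(138/918) = 8.57°
I = V/|Z| = 74.3 mA
P = VI cos φ = 69 × 0.0743 × cos(8.57°) = 5.07 W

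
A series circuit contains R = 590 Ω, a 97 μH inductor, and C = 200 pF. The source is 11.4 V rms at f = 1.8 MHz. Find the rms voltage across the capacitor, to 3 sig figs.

5.72 V

ω = 2πf = 1.131e+07 rad/s
X_L = ωL = 1100 Ω
X_C = 1/(ωC) = 442 Ω
Net reactance X = X_L − X_C = 655 Ω
Z = 590 + j655 Ω
|Z| = √(590² + 655²) = 882 Ω
I = V/|Z| = 12.9 mA
V_C = I·|Z_C| = 0.0129 × 442 = 5.72 V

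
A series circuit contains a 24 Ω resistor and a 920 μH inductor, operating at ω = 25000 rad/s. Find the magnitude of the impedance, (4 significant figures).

33.24 Ω

X_L = ωL = 23.00 Ω
Z = 24.00 + j23.00 Ω
|Z| = √(24.00² + 23.00²) = 33.24 Ω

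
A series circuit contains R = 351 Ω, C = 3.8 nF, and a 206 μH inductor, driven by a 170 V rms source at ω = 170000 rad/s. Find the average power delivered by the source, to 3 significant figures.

X_L = ωL = 35.0 Ω
X_C = 1/(ωC) = 1550 Ω
Net reactance X = X_L − X_C = -1510 Ω
Z = 351 − j1510 Ω
|Z| = √(351² + 1510²) = 1550 Ω
∠Z = arctan(-1510/351) = -76.9°
I = V/|Z| = 109 mA
P = VI cos φ = 170 × 0.109 × cos(-76.9°) = 4.21 W

4.21 W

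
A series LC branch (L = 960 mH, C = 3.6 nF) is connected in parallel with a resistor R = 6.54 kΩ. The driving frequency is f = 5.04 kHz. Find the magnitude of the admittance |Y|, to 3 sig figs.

ω = 2πf = 31670 rad/s
X_L = ωL = 30400 Ω
X_C = 1/(ωC) = 8770 Ω
Branch 1: Z₁ = R = 6540 Ω
Branch 2 (series LC): Z₂ = j(X_L − X_C) = j21600 Ω
Parallel: Z = Z₁Z₂/(Z₁+Z₂), |Z| = 6260 Ω, ∠Z = 16.8°
|Y| = 1/|Z| = 160 μS

160 μS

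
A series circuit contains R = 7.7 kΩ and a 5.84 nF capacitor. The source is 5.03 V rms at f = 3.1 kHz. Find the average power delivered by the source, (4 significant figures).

ω = 2πf = 19480 rad/s
X_C = 1/(ωC) = 8791 Ω
Z = 7700 − j8791 Ω
|Z| = √(7700² + 8791²) = 11690 Ω
∠Z = arctan(-8791/7700) = -48.79°
I = V/|Z| = 430.4 μA
P = VI cos φ = 5.03 × 0.0004304 × cos(-48.79°) = 1.426 mW

1.426 mW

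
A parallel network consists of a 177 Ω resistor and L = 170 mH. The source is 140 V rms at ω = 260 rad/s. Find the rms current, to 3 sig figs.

X_L = ωL = 44.2 Ω
Parallel: admittances add. Y = 1/R + 1/(jωL)
Y = (0.00565 − j0.0226) S
|Y| = 0.0233 S → |Z| = 1/|Y| = 42.9 Ω, ∠Z = −∠Y = 76.0°
I = V/|Z| = 140/42.9 = 3.26 A

3.26 A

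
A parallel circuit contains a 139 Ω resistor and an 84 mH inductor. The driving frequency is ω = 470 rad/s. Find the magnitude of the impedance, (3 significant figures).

38.0 Ω

X_L = ωL = 39.5 Ω
Parallel: admittances add. Y = 1/R + 1/(jωL)
Y = (0.00719 − j0.0253) S
|Y| = 0.0263 S → |Z| = 1/|Y| = 38.0 Ω, ∠Z = −∠Y = 74.1°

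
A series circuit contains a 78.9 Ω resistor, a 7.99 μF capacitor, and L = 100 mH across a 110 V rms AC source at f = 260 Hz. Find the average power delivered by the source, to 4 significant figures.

ω = 2πf = 1634 rad/s
X_L = ωL = 163.4 Ω
X_C = 1/(ωC) = 76.61 Ω
Net reactance X = X_L − X_C = 86.75 Ω
Z = 78.90 + j86.75 Ω
|Z| = √(78.90² + 86.75²) = 117.3 Ω
∠Z = arctan(86.75/78.90) = 47.71°
I = V/|Z| = 938.1 mA
P = VI cos φ = 110 × 0.9381 × cos(47.71°) = 69.43 W

69.43 W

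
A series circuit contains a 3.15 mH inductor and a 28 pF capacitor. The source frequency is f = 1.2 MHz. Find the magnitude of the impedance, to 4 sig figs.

19010 Ω

ω = 2πf = 7.54e+06 rad/s
X_L = ωL = 23750 Ω
X_C = 1/(ωC) = 4737 Ω
Net reactance X = X_L − X_C = 19010 Ω
Z = j19010 Ω
|Z| = √(0² + 19010²) = 19010 Ω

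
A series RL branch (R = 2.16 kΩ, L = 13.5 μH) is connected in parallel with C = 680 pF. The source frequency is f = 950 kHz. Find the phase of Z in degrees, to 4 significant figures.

ω = 2πf = 5.969e+06 rad/s
X_L = ωL = 80.58 Ω
X_C = 1/(ωC) = 246.4 Ω
Branch 1 (R+jX_L): Z₁ = 2160 + j80.58 Ω, |Z₁| = 2162 Ω
Branch 2 (−jX_C): Z₂ = −j246.4 Ω
Parallel: Z = Z₁Z₂/(Z₁+Z₂), |Z| = 245.8 Ω, ∠Z = -83.47°

-83.47°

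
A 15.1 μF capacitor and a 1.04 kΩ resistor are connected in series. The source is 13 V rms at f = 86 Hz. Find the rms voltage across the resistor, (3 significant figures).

12.9 V

ω = 2πf = 540.4 rad/s
X_C = 1/(ωC) = 123 Ω
Z = 1040 − j123 Ω
|Z| = √(1040² + 123²) = 1050 Ω
I = V/|Z| = 12.4 mA
V_R = I·|Z_R| = 0.0124 × 1040 = 12.9 V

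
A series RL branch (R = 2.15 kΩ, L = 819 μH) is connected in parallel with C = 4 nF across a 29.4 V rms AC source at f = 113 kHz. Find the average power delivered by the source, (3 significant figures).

375 mW

ω = 2πf = 710000 rad/s
X_L = ωL = 581 Ω
X_C = 1/(ωC) = 352 Ω
Branch 1 (R+jX_L): Z₁ = 2150 + j581 Ω, |Z₁| = 2230 Ω
Branch 2 (−jX_C): Z₂ = −j352 Ω
Parallel: Z = Z₁Z₂/(Z₁+Z₂), |Z| = 363 Ω, ∠Z = -81.0°
I = V/|Z| = 81.1 mA
P = VI cos φ = 29.4 × 0.0811 × cos(-81.0°) = 375 mW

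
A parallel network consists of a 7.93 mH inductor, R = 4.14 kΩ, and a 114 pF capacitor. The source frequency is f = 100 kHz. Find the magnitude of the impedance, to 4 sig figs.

ω = 2πf = 628300 rad/s
X_L = ωL = 4983 Ω
X_C = 1/(ωC) = 13960 Ω
Parallel: admittances add. Y = 1/R + 1/(jωL) + jωC
Y = (0.0002415 − j0.0001291) S
|Y| = 0.0002739 S → |Z| = 1/|Y| = 3651 Ω, ∠Z = −∠Y = 28.12°

3651 Ω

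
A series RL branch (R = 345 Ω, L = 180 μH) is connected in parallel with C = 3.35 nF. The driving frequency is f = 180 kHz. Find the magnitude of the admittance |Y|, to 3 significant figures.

3.31 mS

ω = 2πf = 1.131e+06 rad/s
X_L = ωL = 204 Ω
X_C = 1/(ωC) = 264 Ω
Branch 1 (R+jX_L): Z₁ = 345 + j204 Ω, |Z₁| = 401 Ω
Branch 2 (−jX_C): Z₂ = −j264 Ω
Parallel: Z = Z₁Z₂/(Z₁+Z₂), |Z| = 302 Ω, ∠Z = -49.5°
|Y| = 1/|Z| = 3.31 mS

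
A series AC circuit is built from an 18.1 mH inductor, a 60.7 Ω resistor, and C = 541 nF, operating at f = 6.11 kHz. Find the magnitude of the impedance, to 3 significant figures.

ω = 2πf = 38390 rad/s
X_L = ωL = 695 Ω
X_C = 1/(ωC) = 48.1 Ω
Net reactance X = X_L − X_C = 647 Ω
Z = 60.7 + j647 Ω
|Z| = √(60.7² + 647²) = 650 Ω

650 Ω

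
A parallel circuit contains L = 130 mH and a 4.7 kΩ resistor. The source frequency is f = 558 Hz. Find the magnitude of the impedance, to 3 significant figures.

454 Ω

ω = 2πf = 3506 rad/s
X_L = ωL = 456 Ω
Parallel: admittances add. Y = 1/R + 1/(jωL)
Y = (0.000213 − j0.00219) S
|Y| = 0.00220 S → |Z| = 1/|Y| = 454 Ω, ∠Z = −∠Y = 84.5°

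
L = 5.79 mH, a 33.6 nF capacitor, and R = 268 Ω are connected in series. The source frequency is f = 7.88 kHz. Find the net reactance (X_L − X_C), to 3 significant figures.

ω = 2πf = 49510 rad/s
X_L = ωL = 287 Ω
X_C = 1/(ωC) = 601 Ω
X = 287 − 601 = -314 Ω

-314 Ω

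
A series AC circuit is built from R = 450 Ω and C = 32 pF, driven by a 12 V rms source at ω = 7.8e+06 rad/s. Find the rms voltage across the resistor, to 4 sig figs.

X_C = 1/(ωC) = 4006 Ω
Z = 450.0 − j4006 Ω
|Z| = √(450.0² + 4006²) = 4032 Ω
I = V/|Z| = 2.976 mA
V_R = I·|Z_R| = 0.002976 × 450.0 = 1.339 V

1.339 V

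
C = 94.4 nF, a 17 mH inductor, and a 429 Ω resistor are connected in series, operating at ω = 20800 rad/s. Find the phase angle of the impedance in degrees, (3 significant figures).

X_L = ωL = 354 Ω
X_C = 1/(ωC) = 509 Ω
Net reactance X = X_L − X_C = -156 Ω
Z = 429 − j156 Ω
|Z| = √(429² + 156²) = 456 Ω
∠Z = arctan(-156/429) = -19.9°

-19.9°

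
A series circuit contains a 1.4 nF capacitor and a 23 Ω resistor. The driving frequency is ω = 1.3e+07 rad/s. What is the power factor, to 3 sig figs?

0.386

X_C = 1/(ωC) = 54.9 Ω
Z = 23.0 − j54.9 Ω
|Z| = √(23.0² + 54.9²) = 59.6 Ω
∠Z = arctan(-54.9/23.0) = -67.3°
cos φ = cos(-67.3°) = 0.386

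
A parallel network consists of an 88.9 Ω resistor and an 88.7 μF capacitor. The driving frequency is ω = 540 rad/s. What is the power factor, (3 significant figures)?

0.229

X_C = 1/(ωC) = 20.9 Ω
Parallel: admittances add. Y = 1/R + jωC
Y = (0.0112 + j0.0479) S
|Y| = 0.0492 S → |Z| = 1/|Y| = 20.3 Ω, ∠Z = −∠Y = -76.8°
cos φ = cos(-76.8°) = 0.229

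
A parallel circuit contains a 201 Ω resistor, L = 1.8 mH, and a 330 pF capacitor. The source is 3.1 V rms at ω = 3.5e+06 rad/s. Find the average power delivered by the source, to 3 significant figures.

47.8 mW

X_L = ωL = 6300 Ω
X_C = 1/(ωC) = 866 Ω
Parallel: admittances add. Y = 1/R + 1/(jωL) + jωC
Y = (0.00498 + j0.000996) S
|Y| = 0.00507 S → |Z| = 1/|Y| = 197 Ω, ∠Z = −∠Y = -11.3°
I = V/|Z| = 15.7 mA
P = VI cos φ = 3.1 × 0.0157 × cos(-11.3°) = 47.8 mW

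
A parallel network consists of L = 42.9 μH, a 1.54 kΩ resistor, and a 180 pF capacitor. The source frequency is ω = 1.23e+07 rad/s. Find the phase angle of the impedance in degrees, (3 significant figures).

X_L = ωL = 528 Ω
X_C = 1/(ωC) = 452 Ω
Parallel: admittances add. Y = 1/R + 1/(jωL) + jωC
Y = (0.000649 + j0.000319) S
|Y| = 0.000723 S → |Z| = 1/|Y| = 1380 Ω, ∠Z = −∠Y = -26.2°

-26.2°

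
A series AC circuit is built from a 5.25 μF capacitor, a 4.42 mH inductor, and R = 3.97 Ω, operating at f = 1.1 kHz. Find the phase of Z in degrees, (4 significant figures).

ω = 2πf = 6912 rad/s
X_L = ωL = 30.55 Ω
X_C = 1/(ωC) = 27.56 Ω
Net reactance X = X_L − X_C = 2.990 Ω
Z = 3.970 + j2.990 Ω
|Z| = √(3.970² + 2.990²) = 4.970 Ω
∠Z = arctan(2.990/3.970) = 36.98°

36.98°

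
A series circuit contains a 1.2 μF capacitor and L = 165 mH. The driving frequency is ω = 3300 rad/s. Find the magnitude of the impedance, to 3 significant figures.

292 Ω

X_L = ωL = 544 Ω
X_C = 1/(ωC) = 253 Ω
Net reactance X = X_L − X_C = 292 Ω
Z = j292 Ω
|Z| = √(0² + 292²) = 292 Ω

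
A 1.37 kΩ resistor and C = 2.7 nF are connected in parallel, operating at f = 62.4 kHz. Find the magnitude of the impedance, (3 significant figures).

778 Ω

ω = 2πf = 392100 rad/s
X_C = 1/(ωC) = 945 Ω
Parallel: admittances add. Y = 1/R + jωC
Y = (0.000730 + j0.00106) S
|Y| = 0.00129 S → |Z| = 1/|Y| = 778 Ω, ∠Z = −∠Y = -55.4°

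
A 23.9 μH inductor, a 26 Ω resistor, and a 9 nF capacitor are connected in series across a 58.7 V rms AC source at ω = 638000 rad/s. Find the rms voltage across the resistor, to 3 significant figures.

X_L = ωL = 15.2 Ω
X_C = 1/(ωC) = 174 Ω
Net reactance X = X_L − X_C = -159 Ω
Z = 26.0 − j159 Ω
|Z| = √(26.0² + 159²) = 161 Ω
I = V/|Z| = 365 mA
V_R = I·|Z_R| = 0.365 × 26.0 = 9.48 V

9.48 V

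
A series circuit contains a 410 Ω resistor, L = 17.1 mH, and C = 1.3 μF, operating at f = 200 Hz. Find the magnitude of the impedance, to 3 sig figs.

719 Ω

ω = 2πf = 1257 rad/s
X_L = ωL = 21.5 Ω
X_C = 1/(ωC) = 612 Ω
Net reactance X = X_L − X_C = -591 Ω
Z = 410 − j591 Ω
|Z| = √(410² + 591²) = 719 Ω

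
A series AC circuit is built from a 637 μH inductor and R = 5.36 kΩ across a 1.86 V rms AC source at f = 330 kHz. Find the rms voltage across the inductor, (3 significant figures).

ω = 2πf = 2.073e+06 rad/s
X_L = ωL = 1320 Ω
Z = 5360 + j1320 Ω
|Z| = √(5360² + 1320²) = 5520 Ω
I = V/|Z| = 337 μA
V_L = I·|Z_L| = 0.000337 × 1320 = 0.445 V

0.445 V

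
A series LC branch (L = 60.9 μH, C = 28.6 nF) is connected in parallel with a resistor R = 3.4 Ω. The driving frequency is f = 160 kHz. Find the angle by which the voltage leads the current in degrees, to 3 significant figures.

7.33°

ω = 2πf = 1.005e+06 rad/s
X_L = ωL = 61.2 Ω
X_C = 1/(ωC) = 34.8 Ω
Branch 1: Z₁ = R = 3.40 Ω
Branch 2 (series LC): Z₂ = j(X_L − X_C) = j26.4 Ω
Parallel: Z = Z₁Z₂/(Z₁+Z₂), |Z| = 3.37 Ω, ∠Z = 7.33°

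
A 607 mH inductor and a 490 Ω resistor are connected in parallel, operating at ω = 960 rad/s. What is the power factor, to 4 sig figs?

0.7654

X_L = ωL = 582.7 Ω
Parallel: admittances add. Y = 1/R + 1/(jωL)
Y = (0.002041 − j0.001716) S
|Y| = 0.002666 S → |Z| = 1/|Y| = 375.0 Ω, ∠Z = −∠Y = 40.06°
cos φ = cos(40.06°) = 0.7654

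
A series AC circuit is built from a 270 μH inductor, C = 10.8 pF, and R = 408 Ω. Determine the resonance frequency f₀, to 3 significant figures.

ω₀ = 1/√(LC) = 1/√(0.00027 × 1.08e-11) = 1.852e+07 rad/s
f₀ = ω₀/(2π) = 2.95 MHz

2.95 MHz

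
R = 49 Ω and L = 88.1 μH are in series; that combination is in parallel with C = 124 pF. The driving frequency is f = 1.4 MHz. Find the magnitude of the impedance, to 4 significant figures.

ω = 2πf = 8.796e+06 rad/s
X_L = ωL = 775.0 Ω
X_C = 1/(ωC) = 916.8 Ω
Branch 1 (R+jX_L): Z₁ = 49.00 + j775.0 Ω, |Z₁| = 776.5 Ω
Branch 2 (−jX_C): Z₂ = −j916.8 Ω
Parallel: Z = Z₁Z₂/(Z₁+Z₂), |Z| = 4744 Ω, ∠Z = 67.32°

4744 Ω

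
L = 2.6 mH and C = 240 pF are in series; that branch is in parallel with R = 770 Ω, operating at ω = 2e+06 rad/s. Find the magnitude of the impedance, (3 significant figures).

748 Ω

X_L = ωL = 5200 Ω
X_C = 1/(ωC) = 2080 Ω
Branch 1: Z₁ = R = 770 Ω
Branch 2 (series LC): Z₂ = j(X_L − X_C) = j3120 Ω
Parallel: Z = Z₁Z₂/(Z₁+Z₂), |Z| = 748 Ω, ∠Z = 13.9°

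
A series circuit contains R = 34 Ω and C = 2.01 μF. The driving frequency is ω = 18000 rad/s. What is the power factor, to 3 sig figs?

0.776

X_C = 1/(ωC) = 27.6 Ω
Z = 34.0 − j27.6 Ω
|Z| = √(34.0² + 27.6²) = 43.8 Ω
∠Z = arctan(-27.6/34.0) = -39.1°
cos φ = cos(-39.1°) = 0.776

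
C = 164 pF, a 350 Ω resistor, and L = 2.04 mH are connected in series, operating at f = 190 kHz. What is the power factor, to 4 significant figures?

ω = 2πf = 1.194e+06 rad/s
X_L = ωL = 2435 Ω
X_C = 1/(ωC) = 5108 Ω
Net reactance X = X_L − X_C = -2672 Ω
Z = 350.0 − j2672 Ω
|Z| = √(350.0² + 2672²) = 2695 Ω
∠Z = arctan(-2672/350.0) = -82.54°
cos φ = cos(-82.54°) = 0.1299

0.1299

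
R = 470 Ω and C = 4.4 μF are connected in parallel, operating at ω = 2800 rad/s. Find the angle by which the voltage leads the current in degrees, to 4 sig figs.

X_C = 1/(ωC) = 81.17 Ω
Parallel: admittances add. Y = 1/R + jωC
Y = (0.002128 + j0.01232) S
|Y| = 0.01250 S → |Z| = 1/|Y| = 79.98 Ω, ∠Z = −∠Y = -80.20°

-80.20°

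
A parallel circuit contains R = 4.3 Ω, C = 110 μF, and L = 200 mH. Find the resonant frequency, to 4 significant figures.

ω₀ = 1/√(LC) = 1/√(0.2 × 0.00011) = 213.2 rad/s
f₀ = ω₀/(2π) = 33.93 Hz

33.93 Hz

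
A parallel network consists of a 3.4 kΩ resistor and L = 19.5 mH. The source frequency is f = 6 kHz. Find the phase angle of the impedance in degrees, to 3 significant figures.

ω = 2πf = 37700 rad/s
X_L = ωL = 735 Ω
Parallel: admittances add. Y = 1/R + 1/(jωL)
Y = (0.000294 − j0.00136) S
|Y| = 0.00139 S → |Z| = 1/|Y| = 719 Ω, ∠Z = −∠Y = 77.8°

77.8°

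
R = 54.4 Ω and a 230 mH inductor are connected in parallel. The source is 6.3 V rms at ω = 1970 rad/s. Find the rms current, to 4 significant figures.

116.6 mA

X_L = ωL = 453.1 Ω
Parallel: admittances add. Y = 1/R + 1/(jωL)
Y = (0.01838 − j0.002207) S
|Y| = 0.01851 S → |Z| = 1/|Y| = 54.01 Ω, ∠Z = −∠Y = 6.846°
I = V/|Z| = 6.3/54.01 = 116.6 mA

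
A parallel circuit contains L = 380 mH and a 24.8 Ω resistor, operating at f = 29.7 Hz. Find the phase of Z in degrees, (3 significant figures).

ω = 2πf = 186.6 rad/s
X_L = ωL = 70.9 Ω
Parallel: admittances add. Y = 1/R + 1/(jωL)
Y = (0.0403 − j0.0141) S
|Y| = 0.0427 S → |Z| = 1/|Y| = 23.4 Ω, ∠Z = −∠Y = 19.3°

19.3°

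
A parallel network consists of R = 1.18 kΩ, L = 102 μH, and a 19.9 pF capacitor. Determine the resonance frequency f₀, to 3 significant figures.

3.53 MHz

ω₀ = 1/√(LC) = 1/√(0.000102 × 1.99e-11) = 2.22e+07 rad/s
f₀ = ω₀/(2π) = 3.53 MHz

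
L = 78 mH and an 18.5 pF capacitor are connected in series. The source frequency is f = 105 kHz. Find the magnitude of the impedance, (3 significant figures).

ω = 2πf = 659700 rad/s
X_L = ωL = 51500 Ω
X_C = 1/(ωC) = 81900 Ω
Net reactance X = X_L − X_C = -30500 Ω
Z = − j30500 Ω
|Z| = √(0² + 30500²) = 30500 Ω

30500 Ω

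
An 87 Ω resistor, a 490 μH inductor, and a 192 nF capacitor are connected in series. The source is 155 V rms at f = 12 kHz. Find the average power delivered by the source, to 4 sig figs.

ω = 2πf = 75400 rad/s
X_L = ωL = 36.95 Ω
X_C = 1/(ωC) = 69.08 Ω
Net reactance X = X_L − X_C = -32.13 Ω
Z = 87.00 − j32.13 Ω
|Z| = √(87.00² + 32.13²) = 92.74 Ω
∠Z = arctan(-32.13/87.00) = -20.27°
I = V/|Z| = 1.671 A
P = VI cos φ = 155 × 1.671 × cos(-20.27°) = 243.0 W

243.0 W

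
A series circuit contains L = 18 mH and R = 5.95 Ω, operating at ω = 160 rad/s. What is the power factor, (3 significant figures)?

X_L = ωL = 2.88 Ω
Z = 5.95 + j2.88 Ω
|Z| = √(5.95² + 2.88²) = 6.61 Ω
∠Z = arctan(2.88/5.95) = 25.8°
cos φ = cos(25.8°) = 0.900

0.900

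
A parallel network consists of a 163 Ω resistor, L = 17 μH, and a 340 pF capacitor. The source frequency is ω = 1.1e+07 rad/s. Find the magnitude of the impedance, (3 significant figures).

158 Ω

X_L = ωL = 187 Ω
X_C = 1/(ωC) = 267 Ω
Parallel: admittances add. Y = 1/R + 1/(jωL) + jωC
Y = (0.00613 − j0.00161) S
|Y| = 0.00634 S → |Z| = 1/|Y| = 158 Ω, ∠Z = −∠Y = 14.7°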